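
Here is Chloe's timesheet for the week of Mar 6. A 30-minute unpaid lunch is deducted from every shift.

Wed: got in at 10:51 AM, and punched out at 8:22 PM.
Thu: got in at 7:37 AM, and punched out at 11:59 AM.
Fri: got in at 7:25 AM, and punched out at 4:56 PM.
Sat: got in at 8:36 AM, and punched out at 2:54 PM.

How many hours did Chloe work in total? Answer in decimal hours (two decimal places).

Wed: 10:51 AM–8:22 PM = 9 h 31 min; less 30 min break → 9 h 1 min
Thu: 7:37 AM–11:59 AM = 4 h 22 min; less 30 min break → 3 h 52 min
Fri: 7:25 AM–4:56 PM = 9 h 31 min; less 30 min break → 9 h 1 min
Sat: 8:36 AM–2:54 PM = 6 h 18 min; less 30 min break → 5 h 48 min
Total: 9 h 1 min + 3 h 52 min + 9 h 1 min + 5 h 48 min = 27 h 42 min.

27.70 hours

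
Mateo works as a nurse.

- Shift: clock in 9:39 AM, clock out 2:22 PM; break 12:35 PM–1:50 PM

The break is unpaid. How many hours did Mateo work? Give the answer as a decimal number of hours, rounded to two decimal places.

Shift: 9:39 AM–2:22 PM = 4 h 43 min; less 75 min break → 3 h 28 min

3.47 hours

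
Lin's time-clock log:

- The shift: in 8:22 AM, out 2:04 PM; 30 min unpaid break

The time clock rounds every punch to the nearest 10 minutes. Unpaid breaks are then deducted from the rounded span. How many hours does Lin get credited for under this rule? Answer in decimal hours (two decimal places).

5.17 hours

The shift: in 8:22 AM→8:20 AM, out 2:04 PM→2:00 PM; 5 h 40 min − 30 min = 5 h 10 min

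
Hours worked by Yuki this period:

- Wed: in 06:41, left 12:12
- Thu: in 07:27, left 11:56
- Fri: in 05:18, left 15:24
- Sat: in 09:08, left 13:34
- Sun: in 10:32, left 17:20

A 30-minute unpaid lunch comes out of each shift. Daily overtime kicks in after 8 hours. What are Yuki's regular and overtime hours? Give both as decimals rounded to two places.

Wed: 06:41–12:12 = 5 h 31 min; less 30 min break → 5 h 1 min
Thu: 07:27–11:56 = 4 h 29 min; less 30 min break → 3 h 59 min
Fri: 05:18–15:24 = 10 h 6 min; less 30 min break → 9 h 36 min
Sat: 09:08–13:34 = 4 h 26 min; less 30 min break → 3 h 56 min
Sun: 10:32–17:20 = 6 h 48 min; less 30 min break → 6 h 18 min
Wed reg 5 h 1 min / OT 0 h 0 min; Thu reg 3 h 59 min / OT 0 h 0 min; Fri reg 8 h 0 min / OT 1 h 36 min; Sat reg 3 h 56 min / OT 0 h 0 min; Sun reg 6 h 18 min / OT 0 h 0 min.
Totals: regular 27 h 14 min, overtime 1 h 36 min.

Regular 27.23 hours, overtime 1.60 hours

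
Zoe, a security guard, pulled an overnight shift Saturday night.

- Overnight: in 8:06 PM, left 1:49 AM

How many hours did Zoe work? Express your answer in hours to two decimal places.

5.72 hours

Overnight: 8:06 PM → midnight = 3 h 54 min; midnight → 1:49 AM = 1 h 49 min; span 5 h 43 min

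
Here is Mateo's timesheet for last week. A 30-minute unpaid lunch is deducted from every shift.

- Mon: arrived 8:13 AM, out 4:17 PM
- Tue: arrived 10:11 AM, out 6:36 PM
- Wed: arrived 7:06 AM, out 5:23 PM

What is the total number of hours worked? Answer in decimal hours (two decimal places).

Mon: 8:13 AM–4:17 PM = 8 h 4 min; less 30 min break → 7 h 34 min
Tue: 10:11 AM–6:36 PM = 8 h 25 min; less 30 min break → 7 h 55 min
Wed: 7:06 AM–5:23 PM = 10 h 17 min; less 30 min break → 9 h 47 min
Total: 7 h 34 min + 7 h 55 min + 9 h 47 min = 25 h 16 min.

25.27 hours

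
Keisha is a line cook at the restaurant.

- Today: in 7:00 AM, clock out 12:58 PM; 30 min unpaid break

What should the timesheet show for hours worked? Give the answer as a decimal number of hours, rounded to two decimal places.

Today: 7:00 AM–12:58 PM = 5 h 58 min; less 30 min break → 5 h 28 min

5.47 hours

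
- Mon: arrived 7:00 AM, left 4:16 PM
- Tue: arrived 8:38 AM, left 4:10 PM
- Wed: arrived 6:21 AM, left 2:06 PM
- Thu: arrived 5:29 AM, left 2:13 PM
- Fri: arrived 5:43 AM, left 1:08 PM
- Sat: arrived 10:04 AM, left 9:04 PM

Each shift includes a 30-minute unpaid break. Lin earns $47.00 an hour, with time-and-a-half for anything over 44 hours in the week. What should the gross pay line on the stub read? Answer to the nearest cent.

$2399.35

Mon: 7:00 AM–4:16 PM = 9 h 16 min; less 30 min break → 8 h 46 min
Tue: 8:38 AM–4:10 PM = 7 h 32 min; less 30 min break → 7 h 2 min
Wed: 6:21 AM–2:06 PM = 7 h 45 min; less 30 min break → 7 h 15 min
Thu: 5:29 AM–2:13 PM = 8 h 44 min; less 30 min break → 8 h 14 min
Fri: 5:43 AM–1:08 PM = 7 h 25 min; less 30 min break → 6 h 55 min
Sat: 10:04 AM–9:04 PM = 11 h 0 min; less 30 min break → 10 h 30 min
Total worked: 48 h 42 min = 2922 min.
Regular 44 h 0 min = 2640 min at $47.00/h; overtime 4 h 42 min = 282 min at $70.50/h.
Pay = (2640 × $47.00 + 282 × $70.50) ÷ 60 = $2399.35.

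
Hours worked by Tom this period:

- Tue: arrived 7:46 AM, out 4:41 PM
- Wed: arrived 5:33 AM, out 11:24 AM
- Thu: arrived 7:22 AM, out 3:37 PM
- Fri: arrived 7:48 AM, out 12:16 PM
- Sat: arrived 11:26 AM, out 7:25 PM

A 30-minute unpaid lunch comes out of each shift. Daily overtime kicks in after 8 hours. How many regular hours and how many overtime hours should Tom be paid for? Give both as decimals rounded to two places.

Tue: 7:46 AM–4:41 PM = 8 h 55 min; less 30 min break → 8 h 25 min
Wed: 5:33 AM–11:24 AM = 5 h 51 min; less 30 min break → 5 h 21 min
Thu: 7:22 AM–3:37 PM = 8 h 15 min; less 30 min break → 7 h 45 min
Fri: 7:48 AM–12:16 PM = 4 h 28 min; less 30 min break → 3 h 58 min
Sat: 11:26 AM–7:25 PM = 7 h 59 min; less 30 min break → 7 h 29 min
Tue reg 8 h 0 min / OT 0 h 25 min; Wed reg 5 h 21 min / OT 0 h 0 min; Thu reg 7 h 45 min / OT 0 h 0 min; Fri reg 3 h 58 min / OT 0 h 0 min; Sat reg 7 h 29 min / OT 0 h 0 min.
Totals: regular 32 h 33 min, overtime 0 h 25 min.

Regular 32.55 hours, overtime 0.42 hours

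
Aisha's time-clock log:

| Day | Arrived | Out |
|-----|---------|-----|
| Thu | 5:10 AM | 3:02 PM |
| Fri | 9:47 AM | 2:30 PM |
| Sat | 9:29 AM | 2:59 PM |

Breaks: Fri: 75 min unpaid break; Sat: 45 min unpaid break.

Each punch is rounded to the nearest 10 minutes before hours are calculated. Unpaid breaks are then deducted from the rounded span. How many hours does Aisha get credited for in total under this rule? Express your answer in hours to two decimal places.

18.00 hours

Thu: in 5:10 AM→5:10 AM, out 3:02 PM→3:00 PM; 9 h 50 min
Fri: in 9:47 AM→9:50 AM, out 2:30 PM→2:30 PM; 4 h 40 min − 75 min = 3 h 25 min
Sat: in 9:29 AM→9:30 AM, out 2:59 PM→3:00 PM; 5 h 30 min − 45 min = 4 h 45 min
Total credited: 18 h 0 min.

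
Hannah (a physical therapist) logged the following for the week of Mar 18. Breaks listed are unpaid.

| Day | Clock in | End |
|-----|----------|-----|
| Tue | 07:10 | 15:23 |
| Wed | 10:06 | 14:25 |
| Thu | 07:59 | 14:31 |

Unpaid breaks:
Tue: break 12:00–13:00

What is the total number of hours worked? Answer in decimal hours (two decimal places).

18.07 hours

Tue: 07:10–15:23 = 8 h 13 min; less 60 min break → 7 h 13 min
Wed: 10:06–14:25 = 4 h 19 min
Thu: 07:59–14:31 = 6 h 32 min
Total: 7 h 13 min + 4 h 19 min + 6 h 32 min = 18 h 4 min.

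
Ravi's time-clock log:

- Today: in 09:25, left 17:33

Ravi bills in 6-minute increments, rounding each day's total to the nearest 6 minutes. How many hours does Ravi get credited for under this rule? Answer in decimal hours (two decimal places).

Today: 09:25–17:33 = 8 h 8 min → rounds to 8 h 6 min

8.10 hours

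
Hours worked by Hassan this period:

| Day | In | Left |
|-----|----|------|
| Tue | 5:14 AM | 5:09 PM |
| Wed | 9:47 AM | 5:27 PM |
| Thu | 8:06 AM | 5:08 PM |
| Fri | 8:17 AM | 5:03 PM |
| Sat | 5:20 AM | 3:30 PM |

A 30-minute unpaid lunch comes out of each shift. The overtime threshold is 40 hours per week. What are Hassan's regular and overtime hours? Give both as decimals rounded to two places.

Tue: 5:14 AM–5:09 PM = 11 h 55 min; less 30 min break → 11 h 25 min
Wed: 9:47 AM–5:27 PM = 7 h 40 min; less 30 min break → 7 h 10 min
Thu: 8:06 AM–5:08 PM = 9 h 2 min; less 30 min break → 8 h 32 min
Fri: 8:17 AM–5:03 PM = 8 h 46 min; less 30 min break → 8 h 16 min
Sat: 5:20 AM–3:30 PM = 10 h 10 min; less 30 min break → 9 h 40 min
Total worked: 45 h 3 min = 45.05 h.
Threshold 40 h → overtime 5 h 3 min, regular 40 h 0 min.

Regular 40.00 hours, overtime 5.05 hours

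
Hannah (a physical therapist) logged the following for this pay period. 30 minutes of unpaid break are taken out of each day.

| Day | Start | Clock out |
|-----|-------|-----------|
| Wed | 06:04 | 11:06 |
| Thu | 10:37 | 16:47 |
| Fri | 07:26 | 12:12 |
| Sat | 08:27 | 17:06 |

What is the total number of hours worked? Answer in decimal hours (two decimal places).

Wed: 06:04–11:06 = 5 h 2 min; less 30 min break → 4 h 32 min
Thu: 10:37–16:47 = 6 h 10 min; less 30 min break → 5 h 40 min
Fri: 07:26–12:12 = 4 h 46 min; less 30 min break → 4 h 16 min
Sat: 08:27–17:06 = 8 h 39 min; less 30 min break → 8 h 9 min
Total: 4 h 32 min + 5 h 40 min + 4 h 16 min + 8 h 9 min = 22 h 37 min.

22.62 hours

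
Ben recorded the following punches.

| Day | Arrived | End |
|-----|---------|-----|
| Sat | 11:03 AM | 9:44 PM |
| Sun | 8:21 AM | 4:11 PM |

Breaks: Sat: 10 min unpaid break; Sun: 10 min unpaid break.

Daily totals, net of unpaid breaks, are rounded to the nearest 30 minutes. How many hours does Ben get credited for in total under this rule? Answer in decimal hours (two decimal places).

Sat: 11:03 AM–9:44 PM = 10 h 41 min − 10 min = 10 h 31 min → rounds to 10 h 30 min
Sun: 8:21 AM–4:11 PM = 7 h 50 min − 10 min = 7 h 40 min → rounds to 7 h 30 min
Total credited: 18 h 0 min.

18.00 hours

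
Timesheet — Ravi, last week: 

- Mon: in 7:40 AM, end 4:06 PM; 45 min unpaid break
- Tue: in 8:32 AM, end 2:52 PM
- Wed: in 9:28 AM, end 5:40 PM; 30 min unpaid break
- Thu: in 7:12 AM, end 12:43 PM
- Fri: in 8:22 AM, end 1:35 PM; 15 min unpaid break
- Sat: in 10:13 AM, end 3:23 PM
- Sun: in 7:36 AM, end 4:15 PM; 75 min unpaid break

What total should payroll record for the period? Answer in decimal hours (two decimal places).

Mon: 7:40 AM–4:06 PM = 8 h 26 min; less 45 min break → 7 h 41 min
Tue: 8:32 AM–2:52 PM = 6 h 20 min
Wed: 9:28 AM–5:40 PM = 8 h 12 min; less 30 min break → 7 h 42 min
Thu: 7:12 AM–12:43 PM = 5 h 31 min
Fri: 8:22 AM–1:35 PM = 5 h 13 min; less 15 min break → 4 h 58 min
Sat: 10:13 AM–3:23 PM = 5 h 10 min
Sun: 7:36 AM–4:15 PM = 8 h 39 min; less 75 min break → 7 h 24 min
Total: 7 h 41 min + 6 h 20 min + 7 h 42 min + 5 h 31 min + 4 h 58 min + 5 h 10 min + 7 h 24 min = 44 h 46 min.

44.77 hours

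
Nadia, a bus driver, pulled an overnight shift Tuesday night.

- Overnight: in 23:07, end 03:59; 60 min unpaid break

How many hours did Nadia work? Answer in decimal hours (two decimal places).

Overnight: 23:07 → midnight = 0 h 53 min; midnight → 03:59 = 3 h 59 min; span 4 h 52 min; less 60 min break → 3 h 52 min

3.87 hours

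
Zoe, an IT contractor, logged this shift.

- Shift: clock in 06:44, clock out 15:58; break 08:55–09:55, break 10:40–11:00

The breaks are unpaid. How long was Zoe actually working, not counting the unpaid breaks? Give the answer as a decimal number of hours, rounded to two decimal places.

Shift: 06:44–15:58 = 9 h 14 min; less 80 min break → 7 h 54 min

7.90 hours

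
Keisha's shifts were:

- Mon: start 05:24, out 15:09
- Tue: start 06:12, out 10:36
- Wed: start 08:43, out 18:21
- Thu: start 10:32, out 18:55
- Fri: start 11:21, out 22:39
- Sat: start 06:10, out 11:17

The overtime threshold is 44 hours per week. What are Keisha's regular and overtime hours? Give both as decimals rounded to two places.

Mon: 05:24–15:09 = 9 h 45 min
Tue: 06:12–10:36 = 4 h 24 min
Wed: 08:43–18:21 = 9 h 38 min
Thu: 10:32–18:55 = 8 h 23 min
Fri: 11:21–22:39 = 11 h 18 min
Sat: 06:10–11:17 = 5 h 7 min
Total worked: 48 h 35 min = 48.58 h.
Threshold 44 h → overtime 4 h 35 min, regular 44 h 0 min.

Regular 44.00 hours, overtime 4.58 hours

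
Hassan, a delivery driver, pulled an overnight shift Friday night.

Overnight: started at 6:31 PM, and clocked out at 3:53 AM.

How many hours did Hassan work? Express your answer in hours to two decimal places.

Overnight: 6:31 PM → midnight = 5 h 29 min; midnight → 3:53 AM = 3 h 53 min; span 9 h 22 min

9.37 hours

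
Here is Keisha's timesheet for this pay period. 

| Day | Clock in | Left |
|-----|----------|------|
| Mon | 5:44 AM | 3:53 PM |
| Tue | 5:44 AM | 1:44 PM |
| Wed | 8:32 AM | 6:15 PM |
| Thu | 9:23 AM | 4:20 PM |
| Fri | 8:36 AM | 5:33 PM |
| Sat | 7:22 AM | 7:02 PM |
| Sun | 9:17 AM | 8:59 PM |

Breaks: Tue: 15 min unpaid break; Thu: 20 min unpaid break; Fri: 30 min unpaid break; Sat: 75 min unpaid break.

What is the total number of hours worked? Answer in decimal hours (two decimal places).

Mon: 5:44 AM–3:53 PM = 10 h 9 min
Tue: 5:44 AM–1:44 PM = 8 h 0 min; less 15 min break → 7 h 45 min
Wed: 8:32 AM–6:15 PM = 9 h 43 min
Thu: 9:23 AM–4:20 PM = 6 h 57 min; less 20 min break → 6 h 37 min
Fri: 8:36 AM–5:33 PM = 8 h 57 min; less 30 min break → 8 h 27 min
Sat: 7:22 AM–7:02 PM = 11 h 40 min; less 75 min break → 10 h 25 min
Sun: 9:17 AM–8:59 PM = 11 h 42 min
Total: 10 h 9 min + 7 h 45 min + 9 h 43 min + 6 h 37 min + 8 h 27 min + 10 h 25 min + 11 h 42 min = 64 h 48 min.

64.80 hours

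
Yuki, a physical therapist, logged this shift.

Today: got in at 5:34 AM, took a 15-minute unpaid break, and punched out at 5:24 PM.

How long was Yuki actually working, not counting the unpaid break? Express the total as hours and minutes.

Today: 5:34 AM–5:24 PM = 11 h 50 min; less 15 min break → 11 h 35 min

11 h 35 min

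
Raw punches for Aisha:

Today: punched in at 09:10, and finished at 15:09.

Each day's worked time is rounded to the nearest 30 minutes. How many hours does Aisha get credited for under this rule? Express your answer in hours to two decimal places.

6.00 hours

Today: 09:10–15:09 = 5 h 59 min → rounds to 6 h 0 min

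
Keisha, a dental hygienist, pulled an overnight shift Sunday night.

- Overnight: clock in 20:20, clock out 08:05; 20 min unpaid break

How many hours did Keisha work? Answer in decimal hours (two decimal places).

11.42 hours

Overnight: 20:20 → midnight = 3 h 40 min; midnight → 08:05 = 8 h 5 min; span 11 h 45 min; less 20 min break → 11 h 25 min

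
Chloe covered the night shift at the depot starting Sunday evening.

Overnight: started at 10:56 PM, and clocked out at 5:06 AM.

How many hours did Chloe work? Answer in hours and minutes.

6 h 10 min

Overnight: 10:56 PM → midnight = 1 h 4 min; midnight → 5:06 AM = 5 h 6 min; span 6 h 10 min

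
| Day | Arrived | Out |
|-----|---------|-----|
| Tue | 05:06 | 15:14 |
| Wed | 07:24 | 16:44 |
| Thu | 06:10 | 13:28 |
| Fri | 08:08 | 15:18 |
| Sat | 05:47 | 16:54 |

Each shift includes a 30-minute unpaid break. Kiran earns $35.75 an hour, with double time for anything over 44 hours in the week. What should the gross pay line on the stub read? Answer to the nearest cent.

$1521.16

Tue: 05:06–15:14 = 10 h 8 min; less 30 min break → 9 h 38 min
Wed: 07:24–16:44 = 9 h 20 min; less 30 min break → 8 h 50 min
Thu: 06:10–13:28 = 7 h 18 min; less 30 min break → 6 h 48 min
Fri: 08:08–15:18 = 7 h 10 min; less 30 min break → 6 h 40 min
Sat: 05:47–16:54 = 11 h 7 min; less 30 min break → 10 h 37 min
Total worked: 42 h 33 min = 2553 min.
Regular 42 h 33 min = 2553 min at $35.75/h; overtime 0 h 0 min = 0 min at $71.50/h.
Pay = (2553 × $35.75 + 0 × $71.50) ÷ 60 = $1521.16.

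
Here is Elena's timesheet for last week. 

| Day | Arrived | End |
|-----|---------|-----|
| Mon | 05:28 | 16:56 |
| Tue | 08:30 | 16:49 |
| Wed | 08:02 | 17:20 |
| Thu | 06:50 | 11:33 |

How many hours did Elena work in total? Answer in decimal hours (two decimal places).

Mon: 05:28–16:56 = 11 h 28 min
Tue: 08:30–16:49 = 8 h 19 min
Wed: 08:02–17:20 = 9 h 18 min
Thu: 06:50–11:33 = 4 h 43 min
Total: 11 h 28 min + 8 h 19 min + 9 h 18 min + 4 h 43 min = 33 h 48 min.

33.80 hours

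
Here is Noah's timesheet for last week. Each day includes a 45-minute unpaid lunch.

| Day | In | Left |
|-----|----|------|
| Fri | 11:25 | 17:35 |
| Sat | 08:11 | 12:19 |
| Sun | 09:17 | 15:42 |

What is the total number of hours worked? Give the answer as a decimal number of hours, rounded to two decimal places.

14.47 hours

Fri: 11:25–17:35 = 6 h 10 min; less 45 min break → 5 h 25 min
Sat: 08:11–12:19 = 4 h 8 min; less 45 min break → 3 h 23 min
Sun: 09:17–15:42 = 6 h 25 min; less 45 min break → 5 h 40 min
Total: 5 h 25 min + 3 h 23 min + 5 h 40 min = 14 h 28 min.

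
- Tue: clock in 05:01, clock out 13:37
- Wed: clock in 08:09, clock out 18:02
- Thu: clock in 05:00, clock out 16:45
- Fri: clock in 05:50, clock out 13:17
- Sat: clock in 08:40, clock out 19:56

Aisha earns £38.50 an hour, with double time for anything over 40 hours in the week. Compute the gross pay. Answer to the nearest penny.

Tue: 05:01–13:37 = 8 h 36 min
Wed: 08:09–18:02 = 9 h 53 min
Thu: 05:00–16:45 = 11 h 45 min
Fri: 05:50–13:17 = 7 h 27 min
Sat: 08:40–19:56 = 11 h 16 min
Total worked: 48 h 57 min = 2937 min.
Regular 40 h 0 min = 2400 min at £38.50/h; overtime 8 h 57 min = 537 min at £77.00/h.
Pay = (2400 × £38.50 + 537 × £77.00) ÷ 60 = £2229.15.

£2229.15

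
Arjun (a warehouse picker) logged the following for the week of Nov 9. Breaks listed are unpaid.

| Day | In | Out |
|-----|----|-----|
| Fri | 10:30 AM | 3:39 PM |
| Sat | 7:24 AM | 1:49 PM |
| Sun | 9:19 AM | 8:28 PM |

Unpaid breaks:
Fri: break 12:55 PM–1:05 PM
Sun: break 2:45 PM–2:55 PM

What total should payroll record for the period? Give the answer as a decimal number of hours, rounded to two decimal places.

22.38 hours

Fri: 10:30 AM–3:39 PM = 5 h 9 min; less 10 min break → 4 h 59 min
Sat: 7:24 AM–1:49 PM = 6 h 25 min
Sun: 9:19 AM–8:28 PM = 11 h 9 min; less 10 min break → 10 h 59 min
Total: 4 h 59 min + 6 h 25 min + 10 h 59 min = 22 h 23 min.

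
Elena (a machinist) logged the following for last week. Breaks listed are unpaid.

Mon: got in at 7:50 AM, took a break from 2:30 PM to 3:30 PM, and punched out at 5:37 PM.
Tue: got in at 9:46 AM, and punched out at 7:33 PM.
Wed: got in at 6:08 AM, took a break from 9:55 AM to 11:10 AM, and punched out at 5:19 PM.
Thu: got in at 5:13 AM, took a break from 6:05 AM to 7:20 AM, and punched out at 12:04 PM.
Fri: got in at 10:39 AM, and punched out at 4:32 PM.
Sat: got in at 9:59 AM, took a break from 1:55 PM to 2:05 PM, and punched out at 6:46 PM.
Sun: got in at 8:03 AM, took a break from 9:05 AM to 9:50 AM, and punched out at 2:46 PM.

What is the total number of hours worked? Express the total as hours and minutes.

Mon: 7:50 AM–5:37 PM = 9 h 47 min; less 60 min break → 8 h 47 min
Tue: 9:46 AM–7:33 PM = 9 h 47 min
Wed: 6:08 AM–5:19 PM = 11 h 11 min; less 75 min break → 9 h 56 min
Thu: 5:13 AM–12:04 PM = 6 h 51 min; less 75 min break → 5 h 36 min
Fri: 10:39 AM–4:32 PM = 5 h 53 min
Sat: 9:59 AM–6:46 PM = 8 h 47 min; less 10 min break → 8 h 37 min
Sun: 8:03 AM–2:46 PM = 6 h 43 min; less 45 min break → 5 h 58 min
Total: 8 h 47 min + 9 h 47 min + 9 h 56 min + 5 h 36 min + 5 h 53 min + 8 h 37 min + 5 h 58 min = 54 h 34 min.

54 h 34 min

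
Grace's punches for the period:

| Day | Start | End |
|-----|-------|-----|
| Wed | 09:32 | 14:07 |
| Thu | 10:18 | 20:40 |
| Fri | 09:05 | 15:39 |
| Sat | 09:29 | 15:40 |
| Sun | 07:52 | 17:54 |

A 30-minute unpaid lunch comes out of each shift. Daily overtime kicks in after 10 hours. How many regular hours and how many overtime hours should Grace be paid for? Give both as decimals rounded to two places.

Wed: 09:32–14:07 = 4 h 35 min; less 30 min break → 4 h 5 min
Thu: 10:18–20:40 = 10 h 22 min; less 30 min break → 9 h 52 min
Fri: 09:05–15:39 = 6 h 34 min; less 30 min break → 6 h 4 min
Sat: 09:29–15:40 = 6 h 11 min; less 30 min break → 5 h 41 min
Sun: 07:52–17:54 = 10 h 2 min; less 30 min break → 9 h 32 min
Wed reg 4 h 5 min / OT 0 h 0 min; Thu reg 9 h 52 min / OT 0 h 0 min; Fri reg 6 h 4 min / OT 0 h 0 min; Sat reg 5 h 41 min / OT 0 h 0 min; Sun reg 9 h 32 min / OT 0 h 0 min.
Totals: regular 35 h 14 min, overtime 0 h 0 min.

Regular 35.23 hours, overtime 0.00 hours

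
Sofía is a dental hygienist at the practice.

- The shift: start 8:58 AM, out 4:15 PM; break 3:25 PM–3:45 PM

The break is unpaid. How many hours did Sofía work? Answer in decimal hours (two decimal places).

The shift: 8:58 AM–4:15 PM = 7 h 17 min; less 20 min break → 6 h 57 min

6.95 hours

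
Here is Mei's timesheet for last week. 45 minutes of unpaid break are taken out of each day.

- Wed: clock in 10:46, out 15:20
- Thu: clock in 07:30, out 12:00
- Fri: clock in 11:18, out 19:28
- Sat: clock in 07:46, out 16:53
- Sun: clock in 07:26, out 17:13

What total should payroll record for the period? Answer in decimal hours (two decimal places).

Wed: 10:46–15:20 = 4 h 34 min; less 45 min break → 3 h 49 min
Thu: 07:30–12:00 = 4 h 30 min; less 45 min break → 3 h 45 min
Fri: 11:18–19:28 = 8 h 10 min; less 45 min break → 7 h 25 min
Sat: 07:46–16:53 = 9 h 7 min; less 45 min break → 8 h 22 min
Sun: 07:26–17:13 = 9 h 47 min; less 45 min break → 9 h 2 min
Total: 3 h 49 min + 3 h 45 min + 7 h 25 min + 8 h 22 min + 9 h 2 min = 32 h 23 min.

32.38 hours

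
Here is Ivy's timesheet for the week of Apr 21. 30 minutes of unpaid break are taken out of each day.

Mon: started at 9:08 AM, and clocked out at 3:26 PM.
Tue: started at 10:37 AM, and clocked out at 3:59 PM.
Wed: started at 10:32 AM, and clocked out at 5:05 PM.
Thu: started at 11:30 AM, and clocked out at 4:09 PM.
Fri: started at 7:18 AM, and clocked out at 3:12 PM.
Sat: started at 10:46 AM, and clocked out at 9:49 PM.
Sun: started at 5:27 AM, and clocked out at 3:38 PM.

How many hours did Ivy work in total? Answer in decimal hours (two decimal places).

Mon: 9:08 AM–3:26 PM = 6 h 18 min; less 30 min break → 5 h 48 min
Tue: 10:37 AM–3:59 PM = 5 h 22 min; less 30 min break → 4 h 52 min
Wed: 10:32 AM–5:05 PM = 6 h 33 min; less 30 min break → 6 h 3 min
Thu: 11:30 AM–4:09 PM = 4 h 39 min; less 30 min break → 4 h 9 min
Fri: 7:18 AM–3:12 PM = 7 h 54 min; less 30 min break → 7 h 24 min
Sat: 10:46 AM–9:49 PM = 11 h 3 min; less 30 min break → 10 h 33 min
Sun: 5:27 AM–3:38 PM = 10 h 11 min; less 30 min break → 9 h 41 min
Total: 5 h 48 min + 4 h 52 min + 6 h 3 min + 4 h 9 min + 7 h 24 min + 10 h 33 min + 9 h 41 min = 48 h 30 min.

48.50 hours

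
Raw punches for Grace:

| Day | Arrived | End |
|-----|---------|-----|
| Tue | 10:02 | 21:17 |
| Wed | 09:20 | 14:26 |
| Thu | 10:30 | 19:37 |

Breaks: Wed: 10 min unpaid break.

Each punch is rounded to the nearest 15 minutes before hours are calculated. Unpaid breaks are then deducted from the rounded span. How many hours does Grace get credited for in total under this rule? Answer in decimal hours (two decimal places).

25.33 hours

Tue: in 10:02→10:00, out 21:17→21:15; 11 h 15 min
Wed: in 09:20→09:15, out 14:26→14:30; 5 h 15 min − 10 min = 5 h 5 min
Thu: in 10:30→10:30, out 19:37→19:30; 9 h 0 min
Total credited: 25 h 20 min.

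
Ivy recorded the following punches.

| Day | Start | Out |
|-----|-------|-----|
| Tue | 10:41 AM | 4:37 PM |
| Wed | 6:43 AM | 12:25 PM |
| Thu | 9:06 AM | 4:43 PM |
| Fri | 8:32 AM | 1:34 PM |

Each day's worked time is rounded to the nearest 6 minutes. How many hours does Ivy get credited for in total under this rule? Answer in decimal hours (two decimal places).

24.20 hours

Tue: 10:41 AM–4:37 PM = 5 h 56 min → rounds to 5 h 54 min
Wed: 6:43 AM–12:25 PM = 5 h 42 min → rounds to 5 h 42 min
Thu: 9:06 AM–4:43 PM = 7 h 37 min → rounds to 7 h 36 min
Fri: 8:32 AM–1:34 PM = 5 h 2 min → rounds to 5 h 0 min
Total credited: 24 h 12 min.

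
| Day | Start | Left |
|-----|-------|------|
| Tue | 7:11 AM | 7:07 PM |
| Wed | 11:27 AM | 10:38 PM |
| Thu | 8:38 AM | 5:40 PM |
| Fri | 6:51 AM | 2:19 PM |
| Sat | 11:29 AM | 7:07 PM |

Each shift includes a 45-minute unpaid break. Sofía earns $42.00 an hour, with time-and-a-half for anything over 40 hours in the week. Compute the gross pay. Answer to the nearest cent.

$1900.50

Tue: 7:11 AM–7:07 PM = 11 h 56 min; less 45 min break → 11 h 11 min
Wed: 11:27 AM–10:38 PM = 11 h 11 min; less 45 min break → 10 h 26 min
Thu: 8:38 AM–5:40 PM = 9 h 2 min; less 45 min break → 8 h 17 min
Fri: 6:51 AM–2:19 PM = 7 h 28 min; less 45 min break → 6 h 43 min
Sat: 11:29 AM–7:07 PM = 7 h 38 min; less 45 min break → 6 h 53 min
Total worked: 43 h 30 min = 2610 min.
Regular 40 h 0 min = 2400 min at $42.00/h; overtime 3 h 30 min = 210 min at $63.00/h.
Pay = (2400 × $42.00 + 210 × $63.00) ÷ 60 = $1900.50.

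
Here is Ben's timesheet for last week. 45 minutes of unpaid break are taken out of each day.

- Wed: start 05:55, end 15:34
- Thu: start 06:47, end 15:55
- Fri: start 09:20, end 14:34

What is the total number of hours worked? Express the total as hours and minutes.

Wed: 05:55–15:34 = 9 h 39 min; less 45 min break → 8 h 54 min
Thu: 06:47–15:55 = 9 h 8 min; less 45 min break → 8 h 23 min
Fri: 09:20–14:34 = 5 h 14 min; less 45 min break → 4 h 29 min
Total: 8 h 54 min + 8 h 23 min + 4 h 29 min = 21 h 46 min.

21 h 46 min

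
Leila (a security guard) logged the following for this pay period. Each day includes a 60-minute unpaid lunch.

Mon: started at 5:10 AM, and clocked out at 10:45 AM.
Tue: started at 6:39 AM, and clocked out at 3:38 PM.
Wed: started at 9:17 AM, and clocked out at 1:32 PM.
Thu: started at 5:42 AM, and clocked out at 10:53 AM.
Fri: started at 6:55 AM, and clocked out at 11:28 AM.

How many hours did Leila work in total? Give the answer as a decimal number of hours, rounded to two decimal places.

23.55 hours

Mon: 5:10 AM–10:45 AM = 5 h 35 min; less 60 min break → 4 h 35 min
Tue: 6:39 AM–3:38 PM = 8 h 59 min; less 60 min break → 7 h 59 min
Wed: 9:17 AM–1:32 PM = 4 h 15 min; less 60 min break → 3 h 15 min
Thu: 5:42 AM–10:53 AM = 5 h 11 min; less 60 min break → 4 h 11 min
Fri: 6:55 AM–11:28 AM = 4 h 33 min; less 60 min break → 3 h 33 min
Total: 4 h 35 min + 7 h 59 min + 3 h 15 min + 4 h 11 min + 3 h 33 min = 23 h 33 min.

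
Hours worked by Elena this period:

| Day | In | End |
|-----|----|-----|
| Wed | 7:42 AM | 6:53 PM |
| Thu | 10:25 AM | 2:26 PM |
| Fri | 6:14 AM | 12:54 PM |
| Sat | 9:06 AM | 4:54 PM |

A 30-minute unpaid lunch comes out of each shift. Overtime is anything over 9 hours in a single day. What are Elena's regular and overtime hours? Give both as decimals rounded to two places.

Regular 25.98 hours, overtime 1.68 hours

Wed: 7:42 AM–6:53 PM = 11 h 11 min; less 30 min break → 10 h 41 min
Thu: 10:25 AM–2:26 PM = 4 h 1 min; less 30 min break → 3 h 31 min
Fri: 6:14 AM–12:54 PM = 6 h 40 min; less 30 min break → 6 h 10 min
Sat: 9:06 AM–4:54 PM = 7 h 48 min; less 30 min break → 7 h 18 min
Wed reg 9 h 0 min / OT 1 h 41 min; Thu reg 3 h 31 min / OT 0 h 0 min; Fri reg 6 h 10 min / OT 0 h 0 min; Sat reg 7 h 18 min / OT 0 h 0 min.
Totals: regular 25 h 59 min, overtime 1 h 41 min.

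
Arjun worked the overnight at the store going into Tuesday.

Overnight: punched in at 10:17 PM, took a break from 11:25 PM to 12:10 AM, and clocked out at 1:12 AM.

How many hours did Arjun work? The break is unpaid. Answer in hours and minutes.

Overnight: 10:17 PM → midnight = 1 h 43 min; midnight → 1:12 AM = 1 h 12 min; span 2 h 55 min; less 45 min break → 2 h 10 min

2 h 10 min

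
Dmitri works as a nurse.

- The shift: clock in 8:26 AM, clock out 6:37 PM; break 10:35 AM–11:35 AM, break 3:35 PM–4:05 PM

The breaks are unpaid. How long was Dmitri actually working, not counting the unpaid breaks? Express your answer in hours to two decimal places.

8.68 hours

The shift: 8:26 AM–6:37 PM = 10 h 11 min; less 90 min break → 8 h 41 min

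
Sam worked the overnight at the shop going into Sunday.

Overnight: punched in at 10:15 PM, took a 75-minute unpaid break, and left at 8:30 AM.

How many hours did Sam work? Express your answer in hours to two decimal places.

Overnight: 10:15 PM → midnight = 1 h 45 min; midnight → 8:30 AM = 8 h 30 min; span 10 h 15 min; less 75 min break → 9 h 0 min

9.00 hours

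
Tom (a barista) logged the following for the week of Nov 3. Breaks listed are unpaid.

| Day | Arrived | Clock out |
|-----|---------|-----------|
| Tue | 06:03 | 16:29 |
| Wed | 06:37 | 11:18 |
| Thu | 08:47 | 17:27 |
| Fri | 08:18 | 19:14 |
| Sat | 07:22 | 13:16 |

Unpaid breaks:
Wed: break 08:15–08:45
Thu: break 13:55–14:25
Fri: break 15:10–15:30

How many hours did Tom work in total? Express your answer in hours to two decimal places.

Tue: 06:03–16:29 = 10 h 26 min
Wed: 06:37–11:18 = 4 h 41 min; less 30 min break → 4 h 11 min
Thu: 08:47–17:27 = 8 h 40 min; less 30 min break → 8 h 10 min
Fri: 08:18–19:14 = 10 h 56 min; less 20 min break → 10 h 36 min
Sat: 07:22–13:16 = 5 h 54 min
Total: 10 h 26 min + 4 h 11 min + 8 h 10 min + 10 h 36 min + 5 h 54 min = 39 h 17 min.

39.28 hours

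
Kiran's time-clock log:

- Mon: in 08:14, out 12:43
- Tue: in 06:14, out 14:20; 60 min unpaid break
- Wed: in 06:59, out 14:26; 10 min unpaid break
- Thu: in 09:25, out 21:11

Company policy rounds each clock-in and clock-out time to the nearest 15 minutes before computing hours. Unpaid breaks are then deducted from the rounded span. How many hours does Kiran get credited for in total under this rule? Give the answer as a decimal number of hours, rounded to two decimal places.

Mon: in 08:14→08:15, out 12:43→12:45; 4 h 30 min
Tue: in 06:14→06:15, out 14:20→14:15; 8 h 0 min − 60 min = 7 h 0 min
Wed: in 06:59→07:00, out 14:26→14:30; 7 h 30 min − 10 min = 7 h 20 min
Thu: in 09:25→09:30, out 21:11→21:15; 11 h 45 min
Total credited: 30 h 35 min.

30.58 hours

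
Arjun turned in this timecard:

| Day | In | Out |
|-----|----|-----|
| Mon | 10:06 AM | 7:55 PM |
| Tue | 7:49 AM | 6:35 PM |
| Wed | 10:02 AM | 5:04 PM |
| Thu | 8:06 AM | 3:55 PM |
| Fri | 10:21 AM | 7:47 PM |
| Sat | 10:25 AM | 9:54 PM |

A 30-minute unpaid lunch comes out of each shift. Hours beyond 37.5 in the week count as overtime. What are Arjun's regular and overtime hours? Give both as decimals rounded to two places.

Mon: 10:06 AM–7:55 PM = 9 h 49 min; less 30 min break → 9 h 19 min
Tue: 7:49 AM–6:35 PM = 10 h 46 min; less 30 min break → 10 h 16 min
Wed: 10:02 AM–5:04 PM = 7 h 2 min; less 30 min break → 6 h 32 min
Thu: 8:06 AM–3:55 PM = 7 h 49 min; less 30 min break → 7 h 19 min
Fri: 10:21 AM–7:47 PM = 9 h 26 min; less 30 min break → 8 h 56 min
Sat: 10:25 AM–9:54 PM = 11 h 29 min; less 30 min break → 10 h 59 min
Total worked: 53 h 21 min = 53.35 h.
Threshold 37.5 h → overtime 15 h 51 min, regular 37 h 30 min.

Regular 37.50 hours, overtime 15.85 hours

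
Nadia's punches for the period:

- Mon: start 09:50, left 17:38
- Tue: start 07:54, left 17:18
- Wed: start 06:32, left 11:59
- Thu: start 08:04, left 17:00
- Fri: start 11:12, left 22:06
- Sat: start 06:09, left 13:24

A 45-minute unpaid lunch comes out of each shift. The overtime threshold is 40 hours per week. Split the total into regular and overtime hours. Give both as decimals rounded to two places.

Regular 40.00 hours, overtime 5.23 hours

Mon: 09:50–17:38 = 7 h 48 min; less 45 min break → 7 h 3 min
Tue: 07:54–17:18 = 9 h 24 min; less 45 min break → 8 h 39 min
Wed: 06:32–11:59 = 5 h 27 min; less 45 min break → 4 h 42 min
Thu: 08:04–17:00 = 8 h 56 min; less 45 min break → 8 h 11 min
Fri: 11:12–22:06 = 10 h 54 min; less 45 min break → 10 h 9 min
Sat: 06:09–13:24 = 7 h 15 min; less 45 min break → 6 h 30 min
Total worked: 45 h 14 min = 45.23 h.
Threshold 40 h → overtime 5 h 14 min, regular 40 h 0 min.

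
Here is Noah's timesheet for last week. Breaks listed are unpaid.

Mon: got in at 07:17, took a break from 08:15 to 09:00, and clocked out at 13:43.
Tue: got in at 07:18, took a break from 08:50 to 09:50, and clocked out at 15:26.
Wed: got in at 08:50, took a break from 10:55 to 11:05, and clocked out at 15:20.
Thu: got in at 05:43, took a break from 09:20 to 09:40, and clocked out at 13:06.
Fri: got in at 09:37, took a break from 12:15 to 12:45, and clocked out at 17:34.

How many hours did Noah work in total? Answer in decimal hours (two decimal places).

Mon: 07:17–13:43 = 6 h 26 min; less 45 min break → 5 h 41 min
Tue: 07:18–15:26 = 8 h 8 min; less 60 min break → 7 h 8 min
Wed: 08:50–15:20 = 6 h 30 min; less 10 min break → 6 h 20 min
Thu: 05:43–13:06 = 7 h 23 min; less 20 min break → 7 h 3 min
Fri: 09:37–17:34 = 7 h 57 min; less 30 min break → 7 h 27 min
Total: 5 h 41 min + 7 h 8 min + 6 h 20 min + 7 h 3 min + 7 h 27 min = 33 h 39 min.

33.65 hours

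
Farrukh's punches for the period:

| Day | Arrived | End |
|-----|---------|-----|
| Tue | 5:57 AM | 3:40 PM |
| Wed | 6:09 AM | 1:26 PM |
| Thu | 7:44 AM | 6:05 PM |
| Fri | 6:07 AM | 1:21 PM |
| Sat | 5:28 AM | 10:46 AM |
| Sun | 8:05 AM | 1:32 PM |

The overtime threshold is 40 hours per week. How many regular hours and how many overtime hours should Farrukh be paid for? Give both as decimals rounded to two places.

Regular 40.00 hours, overtime 5.33 hours

Tue: 5:57 AM–3:40 PM = 9 h 43 min
Wed: 6:09 AM–1:26 PM = 7 h 17 min
Thu: 7:44 AM–6:05 PM = 10 h 21 min
Fri: 6:07 AM–1:21 PM = 7 h 14 min
Sat: 5:28 AM–10:46 AM = 5 h 18 min
Sun: 8:05 AM–1:32 PM = 5 h 27 min
Total worked: 45 h 20 min = 45.33 h.
Threshold 40 h → overtime 5 h 20 min, regular 40 h 0 min.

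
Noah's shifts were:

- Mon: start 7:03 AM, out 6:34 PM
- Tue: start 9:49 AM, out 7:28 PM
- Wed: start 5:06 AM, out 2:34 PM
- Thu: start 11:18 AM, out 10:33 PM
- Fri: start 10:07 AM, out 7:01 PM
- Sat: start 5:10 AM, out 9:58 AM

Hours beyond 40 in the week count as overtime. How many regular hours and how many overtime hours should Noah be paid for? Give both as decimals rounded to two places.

Mon: 7:03 AM–6:34 PM = 11 h 31 min
Tue: 9:49 AM–7:28 PM = 9 h 39 min
Wed: 5:06 AM–2:34 PM = 9 h 28 min
Thu: 11:18 AM–10:33 PM = 11 h 15 min
Fri: 10:07 AM–7:01 PM = 8 h 54 min
Sat: 5:10 AM–9:58 AM = 4 h 48 min
Total worked: 55 h 35 min = 55.58 h.
Threshold 40 h → overtime 15 h 35 min, regular 40 h 0 min.

Regular 40.00 hours, overtime 15.58 hours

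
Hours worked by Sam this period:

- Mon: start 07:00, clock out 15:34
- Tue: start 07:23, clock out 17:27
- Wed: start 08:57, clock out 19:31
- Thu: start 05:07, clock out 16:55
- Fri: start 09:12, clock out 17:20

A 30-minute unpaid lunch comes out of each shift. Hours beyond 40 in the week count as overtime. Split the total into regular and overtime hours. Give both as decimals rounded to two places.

Mon: 07:00–15:34 = 8 h 34 min; less 30 min break → 8 h 4 min
Tue: 07:23–17:27 = 10 h 4 min; less 30 min break → 9 h 34 min
Wed: 08:57–19:31 = 10 h 34 min; less 30 min break → 10 h 4 min
Thu: 05:07–16:55 = 11 h 48 min; less 30 min break → 11 h 18 min
Fri: 09:12–17:20 = 8 h 8 min; less 30 min break → 7 h 38 min
Total worked: 46 h 38 min = 46.63 h.
Threshold 40 h → overtime 6 h 38 min, regular 40 h 0 min.

Regular 40.00 hours, overtime 6.63 hours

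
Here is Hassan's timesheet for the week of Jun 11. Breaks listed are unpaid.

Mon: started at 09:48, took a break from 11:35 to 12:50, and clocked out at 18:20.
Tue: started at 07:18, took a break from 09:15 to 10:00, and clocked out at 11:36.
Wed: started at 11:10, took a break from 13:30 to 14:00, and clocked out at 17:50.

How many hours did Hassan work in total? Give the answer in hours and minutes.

Mon: 09:48–18:20 = 8 h 32 min; less 75 min break → 7 h 17 min
Tue: 07:18–11:36 = 4 h 18 min; less 45 min break → 3 h 33 min
Wed: 11:10–17:50 = 6 h 40 min; less 30 min break → 6 h 10 min
Total: 7 h 17 min + 3 h 33 min + 6 h 10 min = 17 h 0 min.

17 h 0 min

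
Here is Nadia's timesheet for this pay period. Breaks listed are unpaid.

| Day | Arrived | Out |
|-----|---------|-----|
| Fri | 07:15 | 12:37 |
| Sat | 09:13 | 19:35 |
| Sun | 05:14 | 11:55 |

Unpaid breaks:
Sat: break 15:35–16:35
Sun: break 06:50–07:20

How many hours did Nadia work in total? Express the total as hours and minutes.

20 h 55 min

Fri: 07:15–12:37 = 5 h 22 min
Sat: 09:13–19:35 = 10 h 22 min; less 60 min break → 9 h 22 min
Sun: 05:14–11:55 = 6 h 41 min; less 30 min break → 6 h 11 min
Total: 5 h 22 min + 9 h 22 min + 6 h 11 min = 20 h 55 min.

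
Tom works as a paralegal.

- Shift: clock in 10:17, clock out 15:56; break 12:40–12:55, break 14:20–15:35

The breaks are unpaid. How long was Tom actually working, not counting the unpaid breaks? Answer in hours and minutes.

Shift: 10:17–15:56 = 5 h 39 min; less 90 min break → 4 h 9 min

4 h 9 min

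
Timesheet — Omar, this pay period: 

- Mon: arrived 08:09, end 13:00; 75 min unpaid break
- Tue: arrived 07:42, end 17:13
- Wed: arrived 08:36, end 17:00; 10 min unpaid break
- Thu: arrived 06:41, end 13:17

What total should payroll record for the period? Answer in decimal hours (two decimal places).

27.95 hours

Mon: 08:09–13:00 = 4 h 51 min; less 75 min break → 3 h 36 min
Tue: 07:42–17:13 = 9 h 31 min
Wed: 08:36–17:00 = 8 h 24 min; less 10 min break → 8 h 14 min
Thu: 06:41–13:17 = 6 h 36 min
Total: 3 h 36 min + 9 h 31 min + 8 h 14 min + 6 h 36 min = 27 h 57 min.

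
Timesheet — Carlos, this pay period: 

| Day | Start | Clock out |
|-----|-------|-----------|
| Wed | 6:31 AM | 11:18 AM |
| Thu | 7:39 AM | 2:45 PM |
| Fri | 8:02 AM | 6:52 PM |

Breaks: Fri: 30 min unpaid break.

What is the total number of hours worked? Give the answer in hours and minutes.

Wed: 6:31 AM–11:18 AM = 4 h 47 min
Thu: 7:39 AM–2:45 PM = 7 h 6 min
Fri: 8:02 AM–6:52 PM = 10 h 50 min; less 30 min break → 10 h 20 min
Total: 4 h 47 min + 7 h 6 min + 10 h 20 min = 22 h 13 min.

22 h 13 min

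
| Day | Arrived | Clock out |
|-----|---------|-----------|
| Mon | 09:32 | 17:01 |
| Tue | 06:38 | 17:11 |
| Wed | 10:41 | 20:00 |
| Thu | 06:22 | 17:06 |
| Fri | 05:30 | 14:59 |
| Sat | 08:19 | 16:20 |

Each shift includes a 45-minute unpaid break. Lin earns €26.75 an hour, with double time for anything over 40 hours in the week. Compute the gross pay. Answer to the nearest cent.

€1662.96

Mon: 09:32–17:01 = 7 h 29 min; less 45 min break → 6 h 44 min
Tue: 06:38–17:11 = 10 h 33 min; less 45 min break → 9 h 48 min
Wed: 10:41–20:00 = 9 h 19 min; less 45 min break → 8 h 34 min
Thu: 06:22–17:06 = 10 h 44 min; less 45 min break → 9 h 59 min
Fri: 05:30–14:59 = 9 h 29 min; less 45 min break → 8 h 44 min
Sat: 08:19–16:20 = 8 h 1 min; less 45 min break → 7 h 16 min
Total worked: 51 h 5 min = 3065 min.
Regular 40 h 0 min = 2400 min at €26.75/h; overtime 11 h 5 min = 665 min at €53.50/h.
Pay = (2400 × €26.75 + 665 × €53.50) ÷ 60 = €1662.96.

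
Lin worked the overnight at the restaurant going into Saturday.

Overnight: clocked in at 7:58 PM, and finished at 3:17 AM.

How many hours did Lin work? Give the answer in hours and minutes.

7 h 19 min

Overnight: 7:58 PM → midnight = 4 h 2 min; midnight → 3:17 AM = 3 h 17 min; span 7 h 19 min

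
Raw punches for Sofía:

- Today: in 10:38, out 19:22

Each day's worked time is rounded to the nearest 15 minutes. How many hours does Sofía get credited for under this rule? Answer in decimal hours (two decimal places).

Today: 10:38–19:22 = 8 h 44 min → rounds to 8 h 45 min

8.75 hours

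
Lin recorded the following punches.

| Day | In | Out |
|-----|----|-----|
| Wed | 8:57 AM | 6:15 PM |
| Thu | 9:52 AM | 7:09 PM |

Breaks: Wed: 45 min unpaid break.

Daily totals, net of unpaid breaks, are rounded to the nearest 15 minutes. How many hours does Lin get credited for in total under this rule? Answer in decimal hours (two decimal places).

17.75 hours

Wed: 8:57 AM–6:15 PM = 9 h 18 min − 45 min = 8 h 33 min → rounds to 8 h 30 min
Thu: 9:52 AM–7:09 PM = 9 h 17 min → rounds to 9 h 15 min
Total credited: 17 h 45 min.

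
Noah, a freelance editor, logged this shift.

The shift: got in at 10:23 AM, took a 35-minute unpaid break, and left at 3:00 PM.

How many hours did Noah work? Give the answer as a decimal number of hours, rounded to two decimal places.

The shift: 10:23 AM–3:00 PM = 4 h 37 min; less 35 min break → 4 h 2 min

4.03 hours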